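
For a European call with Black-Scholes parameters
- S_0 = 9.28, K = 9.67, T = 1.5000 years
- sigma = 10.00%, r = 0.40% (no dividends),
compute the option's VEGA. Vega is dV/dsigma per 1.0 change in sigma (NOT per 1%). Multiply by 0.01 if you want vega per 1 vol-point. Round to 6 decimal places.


d1 = -0.2258981712; d2 = -0.3483726584
phi(d1) = 0.3888920326; exp(-qT) = 1.0000000000; exp(-rT) = 0.9940179641
Vega = S * exp(-qT) * phi(d1) * sqrt(T) = 9.2800 * 1.0000000000 * 0.3888920326 * 1.2247448714 = 4.420004

Answer: Vega = 4.420004


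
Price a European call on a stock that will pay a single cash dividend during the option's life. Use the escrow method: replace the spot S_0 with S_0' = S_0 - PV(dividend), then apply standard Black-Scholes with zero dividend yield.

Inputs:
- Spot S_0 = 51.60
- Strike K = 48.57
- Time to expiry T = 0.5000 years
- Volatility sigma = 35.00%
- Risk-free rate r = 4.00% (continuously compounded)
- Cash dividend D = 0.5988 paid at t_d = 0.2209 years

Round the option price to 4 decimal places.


PV(D) = D * exp(-r * t_d) = 0.5988 * 0.99120292 = 0.59353231
S_0' = S_0 - PV(D) = 51.6000 - 0.59353231 = 51.00646769
d1 = (ln(S_0'/K) + (r + sigma^2/2)*T) / (sigma*sqrt(T)) = 0.40232915
d2 = d1 - sigma*sqrt(T) = 0.15484178
exp(-rT) = 0.98019867
N(d1) = 0.65627910; N(d2) = 0.56152697
C = S_0' * N(d1) - K * exp(-rT) * N(d2) = 51.00646769 * 0.65627910 - 48.5700 * 0.98019867 * 0.56152697 = 6.7412

Answer: Price = 6.7412


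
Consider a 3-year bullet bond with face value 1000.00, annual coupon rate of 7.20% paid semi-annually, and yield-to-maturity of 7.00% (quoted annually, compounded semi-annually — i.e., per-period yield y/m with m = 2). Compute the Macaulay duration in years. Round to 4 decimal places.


Coupon per period c = face * coupon_rate / m = 36.000000
Periods per year m = 2; per-period yield y/m = 0.035000
Number of cashflows N = 6
Cashflows (t years, CF_t, discount factor 1/(1+y/m)^(m*t), PV):
  t = 0.5000: CF_t = 36.000000, DF = 0.966184, PV = 34.782609
  t = 1.0000: CF_t = 36.000000, DF = 0.933511, PV = 33.606385
  t = 1.5000: CF_t = 36.000000, DF = 0.901943, PV = 32.469937
  t = 2.0000: CF_t = 36.000000, DF = 0.871442, PV = 31.371920
  t = 2.5000: CF_t = 36.000000, DF = 0.841973, PV = 30.311034
  t = 3.0000: CF_t = 1036.000000, DF = 0.813501, PV = 842.786668
Price P = sum_t PV_t = 1005.328553
Macaulay numerator sum_t t * PV_t:
  t * PV_t at t = 0.5000: 17.391304
  t * PV_t at t = 1.0000: 33.606385
  t * PV_t at t = 1.5000: 48.704906
  t * PV_t at t = 2.0000: 62.743840
  t * PV_t at t = 2.5000: 75.777585
  t * PV_t at t = 3.0000: 2528.360003
Macaulay duration D = (sum_t t * PV_t) / P = 2766.584024 / 1005.328553 = 2.751920

Answer: Macaulay duration = 2.7519 years


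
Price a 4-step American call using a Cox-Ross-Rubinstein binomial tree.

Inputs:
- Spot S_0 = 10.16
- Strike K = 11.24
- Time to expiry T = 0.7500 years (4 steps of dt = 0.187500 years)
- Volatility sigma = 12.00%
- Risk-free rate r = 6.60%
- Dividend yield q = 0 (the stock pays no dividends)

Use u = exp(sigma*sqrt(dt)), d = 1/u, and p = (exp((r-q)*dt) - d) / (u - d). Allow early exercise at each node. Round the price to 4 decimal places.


dt = T/N = 0.187500
u = exp(sigma*sqrt(dt)) = 1.053335; d = 1/u = 0.949365
p = (exp((r-q)*dt) - d) / (u - d) = 0.606777
Discount per step: exp(-r*dt) = 0.987701
Stock lattice S(k, i) with i counting down-moves:
  k=0: S(0,0) = 10.1600
  k=1: S(1,0) = 10.7019; S(1,1) = 9.6456
  k=2: S(2,0) = 11.2727; S(2,1) = 10.1600; S(2,2) = 9.1572
  k=3: S(3,0) = 11.8739; S(3,1) = 10.7019; S(3,2) = 9.6456; S(3,3) = 8.6935
  k=4: S(4,0) = 12.5072; S(4,1) = 11.2727; S(4,2) = 10.1600; S(4,3) = 9.1572; S(4,4) = 8.2533
Terminal payoffs V(N, i) = max(S_T - K, 0):
  V(4,0) = 1.267201; V(4,1) = 0.032673; V(4,2) = 0.000000; V(4,3) = 0.000000; V(4,4) = 0.000000
Backward induction: V(k, i) = exp(-r*dt) * [p * V(k+1, i) + (1-p) * V(k+1, i+1)]; then take max(V_cont, immediate exercise) for American.
  V(3,0) = exp(-r*dt) * [p*1.267201 + (1-p)*0.032673] = 0.772141; exercise = 0.633904; V(3,0) = max -> 0.772141
  V(3,1) = exp(-r*dt) * [p*0.032673 + (1-p)*0.000000] = 0.019581; exercise = 0.000000; V(3,1) = max -> 0.019581
  V(3,2) = exp(-r*dt) * [p*0.000000 + (1-p)*0.000000] = 0.000000; exercise = 0.000000; V(3,2) = max -> 0.000000
  V(3,3) = exp(-r*dt) * [p*0.000000 + (1-p)*0.000000] = 0.000000; exercise = 0.000000; V(3,3) = max -> 0.000000
  V(2,0) = exp(-r*dt) * [p*0.772141 + (1-p)*0.019581] = 0.470361; exercise = 0.032673; V(2,0) = max -> 0.470361
  V(2,1) = exp(-r*dt) * [p*0.019581 + (1-p)*0.000000] = 0.011735; exercise = 0.000000; V(2,1) = max -> 0.011735
  V(2,2) = exp(-r*dt) * [p*0.000000 + (1-p)*0.000000] = 0.000000; exercise = 0.000000; V(2,2) = max -> 0.000000
  V(1,0) = exp(-r*dt) * [p*0.470361 + (1-p)*0.011735] = 0.286452; exercise = 0.000000; V(1,0) = max -> 0.286452
  V(1,1) = exp(-r*dt) * [p*0.011735 + (1-p)*0.000000] = 0.007033; exercise = 0.000000; V(1,1) = max -> 0.007033
  V(0,0) = exp(-r*dt) * [p*0.286452 + (1-p)*0.007033] = 0.174406; exercise = 0.000000; V(0,0) = max -> 0.174406

Answer: Price = V(0,0) = 0.1744


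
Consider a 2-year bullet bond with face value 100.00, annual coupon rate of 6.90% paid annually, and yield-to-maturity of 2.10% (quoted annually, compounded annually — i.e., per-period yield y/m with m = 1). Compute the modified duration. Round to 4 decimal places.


Coupon per period c = face * coupon_rate / m = 6.900000
Periods per year m = 1; per-period yield y/m = 0.021000
Number of cashflows N = 2
Cashflows (t years, CF_t, discount factor 1/(1+y/m)^(m*t), PV):
  t = 1.0000: CF_t = 6.900000, DF = 0.979432, PV = 6.758080
  t = 2.0000: CF_t = 106.900000, DF = 0.959287, PV = 102.547770
Price P = sum_t PV_t = 109.305850
First compute Macaulay numerator sum_t t * PV_t:
  t * PV_t at t = 1.0000: 6.758080
  t * PV_t at t = 2.0000: 205.095540
Macaulay duration D = 211.853620 / 109.305850 = 1.938173
Modified duration = D / (1 + y/m) = 1.938173 / (1 + 0.021000) = 1.898308

Answer: Modified duration = 1.8983


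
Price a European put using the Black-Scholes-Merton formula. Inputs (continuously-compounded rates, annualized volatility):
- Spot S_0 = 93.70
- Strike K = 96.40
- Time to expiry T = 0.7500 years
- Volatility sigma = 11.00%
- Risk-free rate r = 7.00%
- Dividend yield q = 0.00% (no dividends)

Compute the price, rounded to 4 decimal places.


d1 = (ln(S/K) + (r - q + 0.5*sigma^2) * T) / (sigma * sqrt(T)) = 0.30053168
d2 = d1 - sigma * sqrt(T) = 0.20526889
exp(-rT) = 0.94885432; exp(-qT) = 1.00000000
P = K * exp(-rT) * N(-d2) - S_0 * exp(-qT) * N(-d1)
N(-d1) = 0.38188582; N(-d2) = 0.41868103
P = 96.4000 * 0.94885432 * 0.41868103 - 93.7000 * 1.00000000 * 0.38188582 = 2.5139

Answer: Price = 2.5139


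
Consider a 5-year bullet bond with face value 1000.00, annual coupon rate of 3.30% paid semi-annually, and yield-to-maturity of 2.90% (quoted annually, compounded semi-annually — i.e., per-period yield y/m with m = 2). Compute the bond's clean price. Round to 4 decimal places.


Answer: Price = 1018.4933

Derivation:
Coupon per period c = face * coupon_rate / m = 16.500000
Periods per year m = 2; per-period yield y/m = 0.014500
Number of cashflows N = 10
Cashflows (t years, CF_t, discount factor 1/(1+y/m)^(m*t), PV):
  t = 0.5000: CF_t = 16.500000, DF = 0.985707, PV = 16.264170
  t = 1.0000: CF_t = 16.500000, DF = 0.971619, PV = 16.031710
  t = 1.5000: CF_t = 16.500000, DF = 0.957732, PV = 15.802572
  t = 2.0000: CF_t = 16.500000, DF = 0.944043, PV = 15.576710
  t = 2.5000: CF_t = 16.500000, DF = 0.930550, PV = 15.354076
  t = 3.0000: CF_t = 16.500000, DF = 0.917250, PV = 15.134624
  t = 3.5000: CF_t = 16.500000, DF = 0.904140, PV = 14.918309
  t = 4.0000: CF_t = 16.500000, DF = 0.891217, PV = 14.705085
  t = 4.5000: CF_t = 16.500000, DF = 0.878479, PV = 14.494909
  t = 5.0000: CF_t = 1016.500000, DF = 0.865923, PV = 880.211157
Price P = sum_t PV_t = 1018.493321


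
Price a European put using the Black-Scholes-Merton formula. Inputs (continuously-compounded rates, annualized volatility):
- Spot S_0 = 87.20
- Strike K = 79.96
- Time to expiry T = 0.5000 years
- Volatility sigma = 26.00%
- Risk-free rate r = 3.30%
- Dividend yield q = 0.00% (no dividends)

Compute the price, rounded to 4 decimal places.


Answer: Price = 2.7278

Derivation:
d1 = (ln(S/K) + (r - q + 0.5*sigma^2) * T) / (sigma * sqrt(T)) = 0.65313724
d2 = d1 - sigma * sqrt(T) = 0.46928948
exp(-rT) = 0.98363538; exp(-qT) = 1.00000000
P = K * exp(-rT) * N(-d2) - S_0 * exp(-qT) * N(-d1)
N(-d1) = 0.25683390; N(-d2) = 0.31943137
P = 79.9600 * 0.98363538 * 0.31943137 - 87.2000 * 1.00000000 * 0.25683390 = 2.7278


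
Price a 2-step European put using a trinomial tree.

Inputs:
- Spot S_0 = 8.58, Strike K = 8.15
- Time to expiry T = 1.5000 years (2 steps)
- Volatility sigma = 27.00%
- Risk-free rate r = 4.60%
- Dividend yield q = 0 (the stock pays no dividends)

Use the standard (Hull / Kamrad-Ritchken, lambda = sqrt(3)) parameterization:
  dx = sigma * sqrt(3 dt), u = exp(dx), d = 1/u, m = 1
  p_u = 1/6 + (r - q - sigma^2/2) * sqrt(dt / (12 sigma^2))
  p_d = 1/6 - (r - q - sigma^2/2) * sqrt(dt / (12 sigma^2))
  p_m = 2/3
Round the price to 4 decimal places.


Answer: Price = V(0,0) = 0.5775

Derivation:
dt = T/N = 0.750000; dx = sigma*sqrt(3*dt) = 0.405000
u = exp(dx) = 1.499303; d = 1/u = 0.666977
p_u = 0.175509, p_m = 0.666667, p_d = 0.157824
Discount per step: exp(-r*dt) = 0.966088
Stock lattice S(k, j) with j the centered position index:
  k=0: S(0,+0) = 8.5800
  k=1: S(1,-1) = 5.7227; S(1,+0) = 8.5800; S(1,+1) = 12.8640
  k=2: S(2,-2) = 3.8169; S(2,-1) = 5.7227; S(2,+0) = 8.5800; S(2,+1) = 12.8640; S(2,+2) = 19.2871
Terminal payoffs V(N, j) = max(K - S_T, 0):
  V(2,-2) = 4.333118; V(2,-1) = 2.427339; V(2,+0) = 0.000000; V(2,+1) = 0.000000; V(2,+2) = 0.000000
Backward induction: V(k, j) = exp(-r*dt) * [p_u * V(k+1, j+1) + p_m * V(k+1, j) + p_d * V(k+1, j-1)]
  V(1,-1) = exp(-r*dt) * [p_u*0.000000 + p_m*2.427339 + p_d*4.333118] = 2.224028
  V(1,+0) = exp(-r*dt) * [p_u*0.000000 + p_m*0.000000 + p_d*2.427339] = 0.370101
  V(1,+1) = exp(-r*dt) * [p_u*0.000000 + p_m*0.000000 + p_d*0.000000] = 0.000000
  V(0,+0) = exp(-r*dt) * [p_u*0.000000 + p_m*0.370101 + p_d*2.224028] = 0.577469


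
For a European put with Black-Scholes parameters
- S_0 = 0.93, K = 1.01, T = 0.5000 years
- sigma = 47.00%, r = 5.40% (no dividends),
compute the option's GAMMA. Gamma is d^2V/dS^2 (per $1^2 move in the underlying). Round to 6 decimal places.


d1 = -0.0008907249; d2 = -0.3332309121
phi(d1) = 0.3989421221; exp(-qT) = 1.0000000000; exp(-rT) = 0.9733612415
Gamma = exp(-qT) * phi(d1) / (S * sigma * sqrt(T)) = 1.0000000000 * 0.3989421221 / (0.9300 * 0.4700 * 0.7071067812) = 1.290756

Answer: Gamma = 1.290756


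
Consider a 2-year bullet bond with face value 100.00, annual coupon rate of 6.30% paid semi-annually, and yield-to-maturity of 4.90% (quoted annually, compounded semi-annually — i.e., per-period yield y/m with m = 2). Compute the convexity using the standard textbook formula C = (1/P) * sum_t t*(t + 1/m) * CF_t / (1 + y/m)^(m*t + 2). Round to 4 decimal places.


Coupon per period c = face * coupon_rate / m = 3.150000
Periods per year m = 2; per-period yield y/m = 0.024500
Number of cashflows N = 4
Cashflows (t years, CF_t, discount factor 1/(1+y/m)^(m*t), PV):
  t = 0.5000: CF_t = 3.150000, DF = 0.976086, PV = 3.074671
  t = 1.0000: CF_t = 3.150000, DF = 0.952744, PV = 3.001143
  t = 1.5000: CF_t = 3.150000, DF = 0.929960, PV = 2.929373
  t = 2.0000: CF_t = 103.150000, DF = 0.907721, PV = 93.631371
Price P = sum_t PV_t = 102.636557
Convexity numerator sum_t t*(t + 1/m) * CF_t / (1+y/m)^(m*t + 2):
  t = 0.5000: term = 1.464686
  t = 1.0000: term = 4.288979
  t = 1.5000: term = 8.372825
  t = 2.0000: term = 446.033481
Convexity = (1/P) * sum = 460.159972 / 102.636557 = 4.483393

Answer: Convexity = 4.4834


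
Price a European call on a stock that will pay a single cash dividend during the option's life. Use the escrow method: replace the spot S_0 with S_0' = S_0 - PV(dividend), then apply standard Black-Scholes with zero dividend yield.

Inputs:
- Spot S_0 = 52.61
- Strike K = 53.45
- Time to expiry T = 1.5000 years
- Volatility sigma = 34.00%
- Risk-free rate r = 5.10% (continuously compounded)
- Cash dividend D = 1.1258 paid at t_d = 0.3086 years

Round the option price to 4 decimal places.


PV(D) = D * exp(-r * t_d) = 1.1258 * 0.98438460 = 1.10822019
S_0' = S_0 - PV(D) = 52.6100 - 1.10822019 = 51.50177981
d1 = (ln(S_0'/K) + (r + sigma^2/2)*T) / (sigma*sqrt(T)) = 0.30275148
d2 = d1 - sigma*sqrt(T) = -0.11366178
exp(-rT) = 0.92635291
N(d1) = 0.61896037; N(d2) = 0.45475296
C = S_0' * N(d1) - K * exp(-rT) * N(d2) = 51.50177981 * 0.61896037 - 53.4500 * 0.92635291 * 0.45475296 = 9.3611

Answer: Price = 9.3611


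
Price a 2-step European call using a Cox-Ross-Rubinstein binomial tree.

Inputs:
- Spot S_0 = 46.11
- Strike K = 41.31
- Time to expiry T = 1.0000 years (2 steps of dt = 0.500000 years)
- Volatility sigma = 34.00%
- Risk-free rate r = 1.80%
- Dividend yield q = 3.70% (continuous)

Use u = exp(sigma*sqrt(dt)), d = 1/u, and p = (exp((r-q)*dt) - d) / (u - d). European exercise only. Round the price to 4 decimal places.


Answer: Price = V(0,0) = 8.0814

Derivation:
dt = T/N = 0.500000
u = exp(sigma*sqrt(dt)) = 1.271778; d = 1/u = 0.786300
p = (exp((r-q)*dt) - d) / (u - d) = 0.420708
Discount per step: exp(-r*dt) = 0.991040
Stock lattice S(k, i) with i counting down-moves:
  k=0: S(0,0) = 46.1100
  k=1: S(1,0) = 58.6417; S(1,1) = 36.2563
  k=2: S(2,0) = 74.5793; S(2,1) = 46.1100; S(2,2) = 28.5084
Terminal payoffs V(N, i) = max(S_T - K, 0):
  V(2,0) = 33.269260; V(2,1) = 4.800000; V(2,2) = 0.000000
Backward induction: V(k, i) = exp(-r*dt) * [p * V(k+1, i) + (1-p) * V(k+1, i+1)].
  V(1,0) = exp(-r*dt) * [p*33.269260 + (1-p)*4.800000] = 16.626930
  V(1,1) = exp(-r*dt) * [p*4.800000 + (1-p)*0.000000] = 2.001306
  V(0,0) = exp(-r*dt) * [p*16.626930 + (1-p)*2.001306] = 8.081363


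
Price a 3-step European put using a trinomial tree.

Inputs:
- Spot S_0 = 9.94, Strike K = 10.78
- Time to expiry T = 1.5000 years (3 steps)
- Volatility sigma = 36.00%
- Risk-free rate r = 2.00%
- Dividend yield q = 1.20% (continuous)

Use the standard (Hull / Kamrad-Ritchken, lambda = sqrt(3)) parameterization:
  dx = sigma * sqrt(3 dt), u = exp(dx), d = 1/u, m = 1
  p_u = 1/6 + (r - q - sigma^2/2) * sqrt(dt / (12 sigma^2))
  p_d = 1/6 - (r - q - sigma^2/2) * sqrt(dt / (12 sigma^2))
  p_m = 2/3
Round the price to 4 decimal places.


Answer: Price = V(0,0) = 2.0984

Derivation:
dt = T/N = 0.500000; dx = sigma*sqrt(3*dt) = 0.440908
u = exp(dx) = 1.554118; d = 1/u = 0.643452
p_u = 0.134460, p_m = 0.666667, p_d = 0.198873
Discount per step: exp(-r*dt) = 0.990050
Stock lattice S(k, j) with j the centered position index:
  k=0: S(0,+0) = 9.9400
  k=1: S(1,-1) = 6.3959; S(1,+0) = 9.9400; S(1,+1) = 15.4479
  k=2: S(2,-2) = 4.1155; S(2,-1) = 6.3959; S(2,+0) = 9.9400; S(2,+1) = 15.4479; S(2,+2) = 24.0079
  k=3: S(3,-3) = 2.6481; S(3,-2) = 4.1155; S(3,-1) = 6.3959; S(3,+0) = 9.9400; S(3,+1) = 15.4479; S(3,+2) = 24.0079; S(3,+3) = 37.3111
Terminal payoffs V(N, j) = max(K - S_T, 0):
  V(3,-3) = 8.131900; V(3,-2) = 6.664540; V(3,-1) = 4.384089; V(3,+0) = 0.840000; V(3,+1) = 0.000000; V(3,+2) = 0.000000; V(3,+3) = 0.000000
Backward induction: V(k, j) = exp(-r*dt) * [p_u * V(k+1, j+1) + p_m * V(k+1, j) + p_d * V(k+1, j-1)]
  V(2,-2) = exp(-r*dt) * [p_u*4.384089 + p_m*6.664540 + p_d*8.131900] = 6.583562
  V(2,-1) = exp(-r*dt) * [p_u*0.840000 + p_m*4.384089 + p_d*6.664540] = 4.317676
  V(2,+0) = exp(-r*dt) * [p_u*0.000000 + p_m*0.840000 + p_d*4.384089] = 1.417629
  V(2,+1) = exp(-r*dt) * [p_u*0.000000 + p_m*0.000000 + p_d*0.840000] = 0.165391
  V(2,+2) = exp(-r*dt) * [p_u*0.000000 + p_m*0.000000 + p_d*0.000000] = 0.000000
  V(1,-1) = exp(-r*dt) * [p_u*1.417629 + p_m*4.317676 + p_d*6.583562] = 4.334792
  V(1,+0) = exp(-r*dt) * [p_u*0.165391 + p_m*1.417629 + p_d*4.317676] = 1.807825
  V(1,+1) = exp(-r*dt) * [p_u*0.000000 + p_m*0.165391 + p_d*1.417629] = 0.388286
  V(0,+0) = exp(-r*dt) * [p_u*0.388286 + p_m*1.807825 + p_d*4.334792] = 2.098409


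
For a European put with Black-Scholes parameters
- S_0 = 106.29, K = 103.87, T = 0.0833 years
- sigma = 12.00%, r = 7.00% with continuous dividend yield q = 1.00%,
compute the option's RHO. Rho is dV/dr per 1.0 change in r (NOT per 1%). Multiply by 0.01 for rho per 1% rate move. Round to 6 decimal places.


Answer: Rho = -1.842456

Derivation:
d1 = 0.8266090599; d2 = 0.7919749726
phi(d1) = 0.2834896110; exp(-qT) = 0.9991673468; exp(-rT) = 0.9941859673
N(-d2) = 0.2141876347
Rho = -K*T*exp(-rT)*N(-d2) = -103.8700 * 0.0833 * 0.9941859673 * 0.2141876347 = -1.842456


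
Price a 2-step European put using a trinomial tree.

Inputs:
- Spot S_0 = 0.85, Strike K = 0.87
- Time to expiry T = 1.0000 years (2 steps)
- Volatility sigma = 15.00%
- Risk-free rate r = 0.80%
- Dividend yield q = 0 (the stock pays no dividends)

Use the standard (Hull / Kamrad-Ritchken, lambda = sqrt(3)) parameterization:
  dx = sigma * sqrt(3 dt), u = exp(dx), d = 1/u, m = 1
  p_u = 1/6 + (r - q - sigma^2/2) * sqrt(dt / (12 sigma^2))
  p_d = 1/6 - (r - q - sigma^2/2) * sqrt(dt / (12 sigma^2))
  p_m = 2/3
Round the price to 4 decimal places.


Answer: Price = V(0,0) = 0.0549

Derivation:
dt = T/N = 0.500000; dx = sigma*sqrt(3*dt) = 0.183712
u = exp(dx) = 1.201669; d = 1/u = 0.832176
p_u = 0.162244, p_m = 0.666667, p_d = 0.171089
Discount per step: exp(-r*dt) = 0.996008
Stock lattice S(k, j) with j the centered position index:
  k=0: S(0,+0) = 0.8500
  k=1: S(1,-1) = 0.7073; S(1,+0) = 0.8500; S(1,+1) = 1.0214
  k=2: S(2,-2) = 0.5886; S(2,-1) = 0.7073; S(2,+0) = 0.8500; S(2,+1) = 1.0214; S(2,+2) = 1.2274
Terminal payoffs V(N, j) = max(K - S_T, 0):
  V(2,-2) = 0.281361; V(2,-1) = 0.162651; V(2,+0) = 0.020000; V(2,+1) = 0.000000; V(2,+2) = 0.000000
Backward induction: V(k, j) = exp(-r*dt) * [p_u * V(k+1, j+1) + p_m * V(k+1, j) + p_d * V(k+1, j-1)]
  V(1,-1) = exp(-r*dt) * [p_u*0.020000 + p_m*0.162651 + p_d*0.281361] = 0.159179
  V(1,+0) = exp(-r*dt) * [p_u*0.000000 + p_m*0.020000 + p_d*0.162651] = 0.040997
  V(1,+1) = exp(-r*dt) * [p_u*0.000000 + p_m*0.000000 + p_d*0.020000] = 0.003408
  V(0,+0) = exp(-r*dt) * [p_u*0.003408 + p_m*0.040997 + p_d*0.159179] = 0.054898


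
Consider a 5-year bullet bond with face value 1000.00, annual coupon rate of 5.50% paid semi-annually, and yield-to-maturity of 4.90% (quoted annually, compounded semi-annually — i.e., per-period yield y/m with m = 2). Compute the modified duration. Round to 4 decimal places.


Answer: Modified duration = 4.3412

Derivation:
Coupon per period c = face * coupon_rate / m = 27.500000
Periods per year m = 2; per-period yield y/m = 0.024500
Number of cashflows N = 10
Cashflows (t years, CF_t, discount factor 1/(1+y/m)^(m*t), PV):
  t = 0.5000: CF_t = 27.500000, DF = 0.976086, PV = 26.842362
  t = 1.0000: CF_t = 27.500000, DF = 0.952744, PV = 26.200451
  t = 1.5000: CF_t = 27.500000, DF = 0.929960, PV = 25.573891
  t = 2.0000: CF_t = 27.500000, DF = 0.907721, PV = 24.962314
  t = 2.5000: CF_t = 27.500000, DF = 0.886013, PV = 24.365363
  t = 3.0000: CF_t = 27.500000, DF = 0.864825, PV = 23.782687
  t = 3.5000: CF_t = 27.500000, DF = 0.844143, PV = 23.213945
  t = 4.0000: CF_t = 27.500000, DF = 0.823957, PV = 22.658804
  t = 4.5000: CF_t = 27.500000, DF = 0.804252, PV = 22.116939
  t = 5.0000: CF_t = 1027.500000, DF = 0.785019, PV = 806.607402
Price P = sum_t PV_t = 1026.324159
First compute Macaulay numerator sum_t t * PV_t:
  t * PV_t at t = 0.5000: 13.421181
  t * PV_t at t = 1.0000: 26.200451
  t * PV_t at t = 1.5000: 38.360836
  t * PV_t at t = 2.0000: 49.924628
  t * PV_t at t = 2.5000: 60.913407
  t * PV_t at t = 3.0000: 71.348061
  t * PV_t at t = 3.5000: 81.248808
  t * PV_t at t = 4.0000: 90.635218
  t * PV_t at t = 4.5000: 99.526228
  t * PV_t at t = 5.0000: 4033.037011
Macaulay duration D = 4564.615828 / 1026.324159 = 4.447538
Modified duration = D / (1 + y/m) = 4.447538 / (1 + 0.024500) = 4.341179


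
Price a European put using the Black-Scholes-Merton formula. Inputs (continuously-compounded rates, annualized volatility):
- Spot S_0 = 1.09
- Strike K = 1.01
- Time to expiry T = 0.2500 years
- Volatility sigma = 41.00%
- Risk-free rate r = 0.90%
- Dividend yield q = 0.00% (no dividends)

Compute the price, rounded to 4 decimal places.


d1 = (ln(S/K) + (r - q + 0.5*sigma^2) * T) / (sigma * sqrt(T)) = 0.48531642
d2 = d1 - sigma * sqrt(T) = 0.28031642
exp(-rT) = 0.99775253; exp(-qT) = 1.00000000
P = K * exp(-rT) * N(-d2) - S_0 * exp(-qT) * N(-d1)
N(-d1) = 0.31372596; N(-d2) = 0.38961738
P = 1.0100 * 0.99775253 * 0.38961738 - 1.0900 * 1.00000000 * 0.31372596 = 0.0507

Answer: Price = 0.0507


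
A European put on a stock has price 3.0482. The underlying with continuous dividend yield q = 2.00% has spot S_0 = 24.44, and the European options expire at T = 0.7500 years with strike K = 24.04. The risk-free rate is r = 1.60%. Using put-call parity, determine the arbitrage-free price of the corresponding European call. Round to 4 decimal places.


Answer: Call price = 3.3711

Derivation:
Put-call parity: C - P = S_0 * exp(-qT) - K * exp(-rT).
S_0 * exp(-qT) = 24.4400 * 0.98511194 = 24.07613580
K * exp(-rT) = 24.0400 * 0.98807171 = 23.75324398
C = P + S*exp(-qT) - K*exp(-rT)
C = 3.0482 + 24.07613580 - 23.75324398 = 3.3711


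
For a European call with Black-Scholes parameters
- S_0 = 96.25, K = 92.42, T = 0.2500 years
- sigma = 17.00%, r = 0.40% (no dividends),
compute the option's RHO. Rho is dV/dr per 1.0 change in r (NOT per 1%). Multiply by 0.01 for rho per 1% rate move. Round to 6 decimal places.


Answer: Rho = 15.523835

Derivation:
d1 = 0.5319772674; d2 = 0.4469772674
phi(d1) = 0.3463039436; exp(-qT) = 1.0000000000; exp(-rT) = 0.9990004998
N(d2) = 0.6725542632
Rho = K*T*exp(-rT)*N(d2) = 92.4200 * 0.2500 * 0.9990004998 * 0.6725542632 = 15.523835


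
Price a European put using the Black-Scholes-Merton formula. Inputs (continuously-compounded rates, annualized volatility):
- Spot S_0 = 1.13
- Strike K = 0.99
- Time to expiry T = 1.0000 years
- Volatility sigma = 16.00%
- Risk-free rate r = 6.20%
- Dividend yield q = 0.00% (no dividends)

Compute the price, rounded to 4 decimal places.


d1 = (ln(S/K) + (r - q + 0.5*sigma^2) * T) / (sigma * sqrt(T)) = 1.29417480
d2 = d1 - sigma * sqrt(T) = 1.13417480
exp(-rT) = 0.93988289; exp(-qT) = 1.00000000
P = K * exp(-rT) * N(-d2) - S_0 * exp(-qT) * N(-d1)
N(-d1) = 0.09780252; N(-d2) = 0.12836062
P = 0.9900 * 0.93988289 * 0.12836062 - 1.1300 * 1.00000000 * 0.09780252 = 0.0089

Answer: Price = 0.0089


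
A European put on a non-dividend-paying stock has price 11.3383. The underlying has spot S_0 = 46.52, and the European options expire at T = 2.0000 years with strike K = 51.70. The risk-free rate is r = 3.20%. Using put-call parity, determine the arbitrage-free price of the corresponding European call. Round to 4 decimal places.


Answer: Call price = 9.3634

Derivation:
Put-call parity: C - P = S_0 * exp(-qT) - K * exp(-rT).
S_0 * exp(-qT) = 46.5200 * 1.00000000 = 46.52000000
K * exp(-rT) = 51.7000 * 0.93800500 = 48.49485848
C = P + S*exp(-qT) - K*exp(-rT)
C = 11.3383 + 46.52000000 - 48.49485848 = 9.3634


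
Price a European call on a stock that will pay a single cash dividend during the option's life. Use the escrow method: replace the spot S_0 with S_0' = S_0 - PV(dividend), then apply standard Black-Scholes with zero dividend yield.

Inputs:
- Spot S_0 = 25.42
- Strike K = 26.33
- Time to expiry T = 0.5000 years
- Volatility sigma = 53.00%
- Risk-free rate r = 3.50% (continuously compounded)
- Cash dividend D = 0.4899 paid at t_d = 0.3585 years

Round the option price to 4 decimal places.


Answer: Price = 3.3257

Derivation:
PV(D) = D * exp(-r * t_d) = 0.4899 * 0.98753089 = 0.48379138
S_0' = S_0 - PV(D) = 25.4200 - 0.48379138 = 24.93620862
d1 = (ln(S_0'/K) + (r + sigma^2/2)*T) / (sigma*sqrt(T)) = 0.08895386
d2 = d1 - sigma*sqrt(T) = -0.28581273
exp(-rT) = 0.98265224
N(d1) = 0.53544071; N(d2) = 0.38751078
C = S_0' * N(d1) - K * exp(-rT) * N(d2) = 24.93620862 * 0.53544071 - 26.3300 * 0.98265224 * 0.38751078 = 3.3257


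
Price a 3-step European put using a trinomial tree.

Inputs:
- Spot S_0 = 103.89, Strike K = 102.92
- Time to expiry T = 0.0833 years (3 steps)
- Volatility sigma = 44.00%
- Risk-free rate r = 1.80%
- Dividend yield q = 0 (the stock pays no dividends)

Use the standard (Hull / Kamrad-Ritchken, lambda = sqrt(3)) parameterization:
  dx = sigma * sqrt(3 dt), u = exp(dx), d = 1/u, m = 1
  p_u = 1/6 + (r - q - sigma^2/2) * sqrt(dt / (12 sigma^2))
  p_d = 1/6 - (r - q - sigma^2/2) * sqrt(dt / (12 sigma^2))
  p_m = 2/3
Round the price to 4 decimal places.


dt = T/N = 0.027767; dx = sigma*sqrt(3*dt) = 0.126992
u = exp(dx) = 1.135408; d = 1/u = 0.880741
p_u = 0.158052, p_m = 0.666667, p_d = 0.175281
Discount per step: exp(-r*dt) = 0.999500
Stock lattice S(k, j) with j the centered position index:
  k=0: S(0,+0) = 103.8900
  k=1: S(1,-1) = 91.5002; S(1,+0) = 103.8900; S(1,+1) = 117.9575
  k=2: S(2,-2) = 80.5880; S(2,-1) = 91.5002; S(2,+0) = 103.8900; S(2,+1) = 117.9575; S(2,+2) = 133.9298
  k=3: S(3,-3) = 70.9771; S(3,-2) = 80.5880; S(3,-1) = 91.5002; S(3,+0) = 103.8900; S(3,+1) = 117.9575; S(3,+2) = 133.9298; S(3,+3) = 152.0649
Terminal payoffs V(N, j) = max(K - S_T, 0):
  V(3,-3) = 31.942872; V(3,-2) = 22.332033; V(3,-1) = 11.419815; V(3,+0) = 0.000000; V(3,+1) = 0.000000; V(3,+2) = 0.000000; V(3,+3) = 0.000000
Backward induction: V(k, j) = exp(-r*dt) * [p_u * V(k+1, j+1) + p_m * V(k+1, j) + p_d * V(k+1, j-1)]
  V(2,-2) = exp(-r*dt) * [p_u*11.419815 + p_m*22.332033 + p_d*31.942872] = 22.280800
  V(2,-1) = exp(-r*dt) * [p_u*0.000000 + p_m*11.419815 + p_d*22.332033] = 11.521841
  V(2,+0) = exp(-r*dt) * [p_u*0.000000 + p_m*0.000000 + p_d*11.419815] = 2.000682
  V(2,+1) = exp(-r*dt) * [p_u*0.000000 + p_m*0.000000 + p_d*0.000000] = 0.000000
  V(2,+2) = exp(-r*dt) * [p_u*0.000000 + p_m*0.000000 + p_d*0.000000] = 0.000000
  V(1,-1) = exp(-r*dt) * [p_u*2.000682 + p_m*11.521841 + p_d*22.280800] = 11.896903
  V(1,+0) = exp(-r*dt) * [p_u*0.000000 + p_m*2.000682 + p_d*11.521841] = 3.351677
  V(1,+1) = exp(-r*dt) * [p_u*0.000000 + p_m*0.000000 + p_d*2.000682] = 0.350507
  V(0,+0) = exp(-r*dt) * [p_u*0.350507 + p_m*3.351677 + p_d*11.896903] = 4.372970

Answer: Price = V(0,0) = 4.3730


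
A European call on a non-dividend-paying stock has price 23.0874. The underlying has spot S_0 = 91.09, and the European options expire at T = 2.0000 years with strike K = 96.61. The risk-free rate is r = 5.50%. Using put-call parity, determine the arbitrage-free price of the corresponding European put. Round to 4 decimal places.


Answer: Put price = 18.5439

Derivation:
Put-call parity: C - P = S_0 * exp(-qT) - K * exp(-rT).
S_0 * exp(-qT) = 91.0900 * 1.00000000 = 91.09000000
K * exp(-rT) = 96.6100 * 0.89583414 = 86.54653581
P = C - S*exp(-qT) + K*exp(-rT)
P = 23.0874 - 91.09000000 + 86.54653581 = 18.5439


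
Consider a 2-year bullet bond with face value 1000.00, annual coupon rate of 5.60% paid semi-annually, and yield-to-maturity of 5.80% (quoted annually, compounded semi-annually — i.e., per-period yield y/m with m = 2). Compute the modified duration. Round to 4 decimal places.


Coupon per period c = face * coupon_rate / m = 28.000000
Periods per year m = 2; per-period yield y/m = 0.029000
Number of cashflows N = 4
Cashflows (t years, CF_t, discount factor 1/(1+y/m)^(m*t), PV):
  t = 0.5000: CF_t = 28.000000, DF = 0.971817, PV = 27.210884
  t = 1.0000: CF_t = 28.000000, DF = 0.944429, PV = 26.444008
  t = 1.5000: CF_t = 28.000000, DF = 0.917812, PV = 25.698745
  t = 2.0000: CF_t = 1028.000000, DF = 0.891946, PV = 916.920359
Price P = sum_t PV_t = 996.273996
First compute Macaulay numerator sum_t t * PV_t:
  t * PV_t at t = 0.5000: 13.605442
  t * PV_t at t = 1.0000: 26.444008
  t * PV_t at t = 1.5000: 38.548117
  t * PV_t at t = 2.0000: 1833.840717
Macaulay duration D = 1912.438284 / 996.273996 = 1.919591
Modified duration = D / (1 + y/m) = 1.919591 / (1 + 0.029000) = 1.865491

Answer: Modified duration = 1.8655


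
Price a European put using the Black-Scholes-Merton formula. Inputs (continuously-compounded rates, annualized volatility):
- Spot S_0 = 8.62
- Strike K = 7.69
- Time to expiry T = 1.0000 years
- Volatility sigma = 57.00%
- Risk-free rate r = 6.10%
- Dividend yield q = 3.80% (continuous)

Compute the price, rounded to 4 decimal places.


Answer: Price = 1.2595

Derivation:
d1 = (ln(S/K) + (r - q + 0.5*sigma^2) * T) / (sigma * sqrt(T)) = 0.52563912
d2 = d1 - sigma * sqrt(T) = -0.04436088
exp(-rT) = 0.94082324; exp(-qT) = 0.96271294
P = K * exp(-rT) * N(-d2) - S_0 * exp(-qT) * N(-d1)
N(-d1) = 0.29956948; N(-d2) = 0.51769163
P = 7.6900 * 0.94082324 * 0.51769163 - 8.6200 * 0.96271294 * 0.29956948 = 1.2595


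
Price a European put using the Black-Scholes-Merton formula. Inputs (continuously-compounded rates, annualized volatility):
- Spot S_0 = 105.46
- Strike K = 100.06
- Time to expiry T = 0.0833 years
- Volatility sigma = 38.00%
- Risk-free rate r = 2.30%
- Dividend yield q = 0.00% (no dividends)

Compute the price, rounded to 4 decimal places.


Answer: Price = 2.2360

Derivation:
d1 = (ln(S/K) + (r - q + 0.5*sigma^2) * T) / (sigma * sqrt(T)) = 0.55155781
d2 = d1 - sigma * sqrt(T) = 0.44188321
exp(-rT) = 0.99808593; exp(-qT) = 1.00000000
P = K * exp(-rT) * N(-d2) - S_0 * exp(-qT) * N(-d1)
N(-d1) = 0.29062567; N(-d2) = 0.32928686
P = 100.0600 * 0.99808593 * 0.32928686 - 105.4600 * 1.00000000 * 0.29062567 = 2.2360


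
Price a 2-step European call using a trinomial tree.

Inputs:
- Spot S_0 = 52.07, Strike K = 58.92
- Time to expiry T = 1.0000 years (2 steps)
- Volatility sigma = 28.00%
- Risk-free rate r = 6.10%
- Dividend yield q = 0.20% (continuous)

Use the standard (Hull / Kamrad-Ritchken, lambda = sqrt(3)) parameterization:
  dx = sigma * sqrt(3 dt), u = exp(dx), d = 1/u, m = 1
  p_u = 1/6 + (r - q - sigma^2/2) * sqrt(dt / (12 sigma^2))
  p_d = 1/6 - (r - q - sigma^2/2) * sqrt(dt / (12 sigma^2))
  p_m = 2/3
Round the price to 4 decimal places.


Answer: Price = V(0,0) = 4.6548

Derivation:
dt = T/N = 0.500000; dx = sigma*sqrt(3*dt) = 0.342929
u = exp(dx) = 1.409068; d = 1/u = 0.709689
p_u = 0.181101, p_m = 0.666667, p_d = 0.152232
Discount per step: exp(-r*dt) = 0.969960
Stock lattice S(k, j) with j the centered position index:
  k=0: S(0,+0) = 52.0700
  k=1: S(1,-1) = 36.9535; S(1,+0) = 52.0700; S(1,+1) = 73.3702
  k=2: S(2,-2) = 26.2255; S(2,-1) = 36.9535; S(2,+0) = 52.0700; S(2,+1) = 73.3702; S(2,+2) = 103.3836
Terminal payoffs V(N, j) = max(S_T - K, 0):
  V(2,-2) = 0.000000; V(2,-1) = 0.000000; V(2,+0) = 0.000000; V(2,+1) = 14.450176; V(2,+2) = 44.463574
Backward induction: V(k, j) = exp(-r*dt) * [p_u * V(k+1, j+1) + p_m * V(k+1, j) + p_d * V(k+1, j-1)]
  V(1,-1) = exp(-r*dt) * [p_u*0.000000 + p_m*0.000000 + p_d*0.000000] = 0.000000
  V(1,+0) = exp(-r*dt) * [p_u*14.450176 + p_m*0.000000 + p_d*0.000000] = 2.538332
  V(1,+1) = exp(-r*dt) * [p_u*44.463574 + p_m*14.450176 + p_d*0.000000] = 17.154580
  V(0,+0) = exp(-r*dt) * [p_u*17.154580 + p_m*2.538332 + p_d*0.000000] = 4.654778


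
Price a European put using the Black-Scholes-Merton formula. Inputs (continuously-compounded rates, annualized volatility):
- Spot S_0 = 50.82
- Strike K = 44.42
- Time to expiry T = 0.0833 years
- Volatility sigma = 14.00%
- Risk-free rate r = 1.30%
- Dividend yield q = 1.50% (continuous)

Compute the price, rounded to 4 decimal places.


d1 = (ln(S/K) + (r - q + 0.5*sigma^2) * T) / (sigma * sqrt(T)) = 3.34723662
d2 = d1 - sigma * sqrt(T) = 3.30683019
exp(-rT) = 0.99891769; exp(-qT) = 0.99875128
P = K * exp(-rT) * N(-d2) - S_0 * exp(-qT) * N(-d1)
N(-d1) = 0.00040811; N(-d2) = 0.00047179
P = 44.4200 * 0.99891769 * 0.00047179 - 50.8200 * 0.99875128 * 0.00040811 = 0.0002

Answer: Price = 0.0002


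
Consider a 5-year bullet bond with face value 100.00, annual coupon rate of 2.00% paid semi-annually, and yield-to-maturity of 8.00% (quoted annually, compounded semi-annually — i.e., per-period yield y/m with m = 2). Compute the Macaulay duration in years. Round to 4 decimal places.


Answer: Macaulay duration = 4.7415 years

Derivation:
Coupon per period c = face * coupon_rate / m = 1.000000
Periods per year m = 2; per-period yield y/m = 0.040000
Number of cashflows N = 10
Cashflows (t years, CF_t, discount factor 1/(1+y/m)^(m*t), PV):
  t = 0.5000: CF_t = 1.000000, DF = 0.961538, PV = 0.961538
  t = 1.0000: CF_t = 1.000000, DF = 0.924556, PV = 0.924556
  t = 1.5000: CF_t = 1.000000, DF = 0.888996, PV = 0.888996
  t = 2.0000: CF_t = 1.000000, DF = 0.854804, PV = 0.854804
  t = 2.5000: CF_t = 1.000000, DF = 0.821927, PV = 0.821927
  t = 3.0000: CF_t = 1.000000, DF = 0.790315, PV = 0.790315
  t = 3.5000: CF_t = 1.000000, DF = 0.759918, PV = 0.759918
  t = 4.0000: CF_t = 1.000000, DF = 0.730690, PV = 0.730690
  t = 4.5000: CF_t = 1.000000, DF = 0.702587, PV = 0.702587
  t = 5.0000: CF_t = 101.000000, DF = 0.675564, PV = 68.231981
Price P = sum_t PV_t = 75.667313
Macaulay numerator sum_t t * PV_t:
  t * PV_t at t = 0.5000: 0.480769
  t * PV_t at t = 1.0000: 0.924556
  t * PV_t at t = 1.5000: 1.333495
  t * PV_t at t = 2.0000: 1.709608
  t * PV_t at t = 2.5000: 2.054818
  t * PV_t at t = 3.0000: 2.370944
  t * PV_t at t = 3.5000: 2.659712
  t * PV_t at t = 4.0000: 2.922761
  t * PV_t at t = 4.5000: 3.161640
  t * PV_t at t = 5.0000: 341.159905
Macaulay duration D = (sum_t t * PV_t) / P = 358.778208 / 75.667313 = 4.741522


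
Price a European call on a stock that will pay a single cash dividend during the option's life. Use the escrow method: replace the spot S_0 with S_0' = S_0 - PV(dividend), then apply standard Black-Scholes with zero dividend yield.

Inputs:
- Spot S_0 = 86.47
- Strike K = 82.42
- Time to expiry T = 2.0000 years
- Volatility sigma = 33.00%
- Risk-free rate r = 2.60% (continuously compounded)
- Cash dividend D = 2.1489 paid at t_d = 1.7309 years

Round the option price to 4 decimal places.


Answer: Price = 18.2863

Derivation:
PV(D) = D * exp(-r * t_d) = 2.1489 * 0.95599423 = 2.05433600
S_0' = S_0 - PV(D) = 86.4700 - 2.05433600 = 84.41566400
d1 = (ln(S_0'/K) + (r + sigma^2/2)*T) / (sigma*sqrt(T)) = 0.39603305
d2 = d1 - sigma*sqrt(T) = -0.07065743
exp(-rT) = 0.94932887
N(d1) = 0.65395968; N(d2) = 0.47183520
C = S_0' * N(d1) - K * exp(-rT) * N(d2) = 84.41566400 * 0.65395968 - 82.4200 * 0.94932887 * 0.47183520 = 18.2863


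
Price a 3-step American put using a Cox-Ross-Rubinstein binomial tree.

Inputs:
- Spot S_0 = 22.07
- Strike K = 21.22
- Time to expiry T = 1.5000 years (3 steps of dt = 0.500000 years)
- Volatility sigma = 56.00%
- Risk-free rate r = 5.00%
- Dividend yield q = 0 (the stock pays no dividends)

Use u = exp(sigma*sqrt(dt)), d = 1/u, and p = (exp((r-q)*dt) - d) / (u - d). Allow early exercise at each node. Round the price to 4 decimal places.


dt = T/N = 0.500000
u = exp(sigma*sqrt(dt)) = 1.485839; d = 1/u = 0.673020
p = (exp((r-q)*dt) - d) / (u - d) = 0.433423
Discount per step: exp(-r*dt) = 0.975310
Stock lattice S(k, i) with i counting down-moves:
  k=0: S(0,0) = 22.0700
  k=1: S(1,0) = 32.7925; S(1,1) = 14.8536
  k=2: S(2,0) = 48.7243; S(2,1) = 22.0700; S(2,2) = 9.9967
  k=3: S(3,0) = 72.3965; S(3,1) = 32.7925; S(3,2) = 14.8536; S(3,3) = 6.7280
Terminal payoffs V(N, i) = max(K - S_T, 0):
  V(3,0) = 0.000000; V(3,1) = 0.000000; V(3,2) = 6.366442; V(3,3) = 14.491987
Backward induction: V(k, i) = exp(-r*dt) * [p * V(k+1, i) + (1-p) * V(k+1, i+1)]; then take max(V_cont, immediate exercise) for American.
  V(2,0) = exp(-r*dt) * [p*0.000000 + (1-p)*0.000000] = 0.000000; exercise = 0.000000; V(2,0) = max -> 0.000000
  V(2,1) = exp(-r*dt) * [p*0.000000 + (1-p)*6.366442] = 3.518018; exercise = 0.000000; V(2,1) = max -> 3.518018
  V(2,2) = exp(-r*dt) * [p*6.366442 + (1-p)*14.491987] = 10.699330; exercise = 11.223254; V(2,2) = max -> 11.223254
  V(1,0) = exp(-r*dt) * [p*0.000000 + (1-p)*3.518018] = 1.944013; exercise = 0.000000; V(1,0) = max -> 1.944013
  V(1,1) = exp(-r*dt) * [p*3.518018 + (1-p)*11.223254] = 7.688977; exercise = 6.366442; V(1,1) = max -> 7.688977
  V(0,0) = exp(-r*dt) * [p*1.944013 + (1-p)*7.688977] = 5.070612; exercise = 0.000000; V(0,0) = max -> 5.070612

Answer: Price = V(0,0) = 5.0706


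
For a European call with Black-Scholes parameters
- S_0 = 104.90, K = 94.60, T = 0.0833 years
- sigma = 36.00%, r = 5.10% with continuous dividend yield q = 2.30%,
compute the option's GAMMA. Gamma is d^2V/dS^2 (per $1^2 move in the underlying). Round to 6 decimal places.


d1 = 1.0690843246; d2 = 0.9651820628
phi(d1) = 0.2252804565; exp(-qT) = 0.9980859342; exp(-rT) = 0.9957607113
Gamma = exp(-qT) * phi(d1) / (S * sigma * sqrt(T)) = 0.9980859342 * 0.2252804565 / (104.9000 * 0.3600 * 0.2886173938) = 0.020630

Answer: Gamma = 0.020630


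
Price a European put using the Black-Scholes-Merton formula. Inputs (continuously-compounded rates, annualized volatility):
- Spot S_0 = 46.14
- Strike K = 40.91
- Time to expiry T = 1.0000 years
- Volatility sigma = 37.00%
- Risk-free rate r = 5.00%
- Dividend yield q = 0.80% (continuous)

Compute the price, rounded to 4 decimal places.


Answer: Price = 3.3663

Derivation:
d1 = (ln(S/K) + (r - q + 0.5*sigma^2) * T) / (sigma * sqrt(T)) = 0.62366411
d2 = d1 - sigma * sqrt(T) = 0.25366411
exp(-rT) = 0.95122942; exp(-qT) = 0.99203191
P = K * exp(-rT) * N(-d2) - S_0 * exp(-qT) * N(-d1)
N(-d1) = 0.26642410; N(-d2) = 0.39987753
P = 40.9100 * 0.95122942 * 0.39987753 - 46.1400 * 0.99203191 * 0.26642410 = 3.3663


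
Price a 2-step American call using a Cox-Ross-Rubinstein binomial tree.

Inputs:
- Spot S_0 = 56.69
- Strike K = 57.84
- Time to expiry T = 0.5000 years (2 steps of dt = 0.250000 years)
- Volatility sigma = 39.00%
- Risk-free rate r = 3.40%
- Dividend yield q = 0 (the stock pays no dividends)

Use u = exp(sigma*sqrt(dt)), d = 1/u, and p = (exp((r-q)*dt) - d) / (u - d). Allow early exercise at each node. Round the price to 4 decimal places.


Answer: Price = V(0,0) = 5.6984

Derivation:
dt = T/N = 0.250000
u = exp(sigma*sqrt(dt)) = 1.215311; d = 1/u = 0.822835
p = (exp((r-q)*dt) - d) / (u - d) = 0.473154
Discount per step: exp(-r*dt) = 0.991536
Stock lattice S(k, i) with i counting down-moves:
  k=0: S(0,0) = 56.6900
  k=1: S(1,0) = 68.8960; S(1,1) = 46.6465
  k=2: S(2,0) = 83.7300; S(2,1) = 56.6900; S(2,2) = 38.3824
Terminal payoffs V(N, i) = max(S_T - K, 0):
  V(2,0) = 25.890041; V(2,1) = 0.000000; V(2,2) = 0.000000
Backward induction: V(k, i) = exp(-r*dt) * [p * V(k+1, i) + (1-p) * V(k+1, i+1)]; then take max(V_cont, immediate exercise) for American.
  V(1,0) = exp(-r*dt) * [p*25.890041 + (1-p)*0.000000] = 12.146282; exercise = 11.055980; V(1,0) = max -> 12.146282
  V(1,1) = exp(-r*dt) * [p*0.000000 + (1-p)*0.000000] = 0.000000; exercise = 0.000000; V(1,1) = max -> 0.000000
  V(0,0) = exp(-r*dt) * [p*12.146282 + (1-p)*0.000000] = 5.698413; exercise = 0.000000; V(0,0) = max -> 5.698413


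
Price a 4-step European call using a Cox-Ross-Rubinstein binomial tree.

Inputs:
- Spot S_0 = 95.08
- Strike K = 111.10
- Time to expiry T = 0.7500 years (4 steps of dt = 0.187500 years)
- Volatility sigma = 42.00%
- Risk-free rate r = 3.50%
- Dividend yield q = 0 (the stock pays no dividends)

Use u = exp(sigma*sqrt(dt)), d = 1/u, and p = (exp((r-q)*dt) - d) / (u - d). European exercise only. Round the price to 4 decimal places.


dt = T/N = 0.187500
u = exp(sigma*sqrt(dt)) = 1.199453; d = 1/u = 0.833714
p = (exp((r-q)*dt) - d) / (u - d) = 0.472661
Discount per step: exp(-r*dt) = 0.993459
Stock lattice S(k, i) with i counting down-moves:
  k=0: S(0,0) = 95.0800
  k=1: S(1,0) = 114.0440; S(1,1) = 79.2695
  k=2: S(2,0) = 136.7903; S(2,1) = 95.0800; S(2,2) = 66.0881
  k=3: S(3,0) = 164.0735; S(3,1) = 114.0440; S(3,2) = 79.2695; S(3,3) = 55.0985
  k=4: S(4,0) = 196.7984; S(4,1) = 136.7903; S(4,2) = 95.0800; S(4,3) = 66.0881; S(4,4) = 45.9364
Terminal payoffs V(N, i) = max(S_T - K, 0):
  V(4,0) = 85.698425; V(4,1) = 25.690330; V(4,2) = 0.000000; V(4,3) = 0.000000; V(4,4) = 0.000000
Backward induction: V(k, i) = exp(-r*dt) * [p * V(k+1, i) + (1-p) * V(k+1, i+1)].
  V(3,0) = exp(-r*dt) * [p*85.698425 + (1-p)*25.690330] = 53.700231
  V(3,1) = exp(-r*dt) * [p*25.690330 + (1-p)*0.000000] = 12.063383
  V(3,2) = exp(-r*dt) * [p*0.000000 + (1-p)*0.000000] = 0.000000
  V(3,3) = exp(-r*dt) * [p*0.000000 + (1-p)*0.000000] = 0.000000
  V(2,0) = exp(-r*dt) * [p*53.700231 + (1-p)*12.063383] = 31.535850
  V(2,1) = exp(-r*dt) * [p*12.063383 + (1-p)*0.000000] = 5.664591
  V(2,2) = exp(-r*dt) * [p*0.000000 + (1-p)*0.000000] = 0.000000
  V(1,0) = exp(-r*dt) * [p*31.535850 + (1-p)*5.664591] = 17.775880
  V(1,1) = exp(-r*dt) * [p*5.664591 + (1-p)*0.000000] = 2.659916
  V(0,0) = exp(-r*dt) * [p*17.775880 + (1-p)*2.659916] = 9.740506

Answer: Price = V(0,0) = 9.7405
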